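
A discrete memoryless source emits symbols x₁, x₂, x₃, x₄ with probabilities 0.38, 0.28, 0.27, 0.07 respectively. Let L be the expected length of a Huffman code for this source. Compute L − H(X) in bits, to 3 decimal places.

0.137 bits

Entropy H = −Σ p log₂ p ≈ 1.8232 bits.
Huffman merges: 7/100+27/100→17/50; 7/25+17/50→31/50; 19/50+31/50→1. L = 49/25 ≈ 1.9600.
L − H = 1.9600 − 1.8232 = 0.137 bits.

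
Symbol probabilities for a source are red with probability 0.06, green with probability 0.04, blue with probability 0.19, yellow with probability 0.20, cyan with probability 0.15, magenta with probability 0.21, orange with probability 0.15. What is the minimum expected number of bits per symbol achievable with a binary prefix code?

2.69 bits/symbol

Repeatedly combine the two least-probable nodes; the expected code length is the sum of the merged weights.
merge 1/25 + 3/50 → 1/10
merge 1/10 + 3/20 → 1/4
merge 3/20 + 19/100 → 17/50
merge 1/5 + 21/100 → 41/100
merge 1/4 + 17/50 → 59/100
merge 41/100 + 59/100 → 1
L = 1/10 + 1/4 + 17/50 + 41/100 + 59/100 + 1 = 269/100 = 2.69 bits/symbol.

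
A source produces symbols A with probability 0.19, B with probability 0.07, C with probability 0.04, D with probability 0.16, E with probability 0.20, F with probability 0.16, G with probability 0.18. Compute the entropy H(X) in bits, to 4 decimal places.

2.6653 bits

H = −Σ pᵢ log₂ pᵢ.
−0.19·log₂(0.19) = 0.4552
−0.07·log₂(0.07) = 0.2686
−0.04·log₂(0.04) = 0.1858
−0.16·log₂(0.16) = 0.4230
−0.20·log₂(0.20) = 0.4644
−0.16·log₂(0.16) = 0.4230
−0.18·log₂(0.18) = 0.4453
Sum ≈ 2.6653 → 2.6653 bits.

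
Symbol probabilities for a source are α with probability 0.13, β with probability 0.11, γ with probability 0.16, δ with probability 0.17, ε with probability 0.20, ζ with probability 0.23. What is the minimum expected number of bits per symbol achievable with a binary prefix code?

Repeatedly combine the two least-probable nodes; the expected code length is the sum of the merged weights.
merge 11/100 + 13/100 → 6/25
merge 4/25 + 17/100 → 33/100
merge 1/5 + 23/100 → 43/100
merge 6/25 + 33/100 → 57/100
merge 43/100 + 57/100 → 1
L = 6/25 + 33/100 + 43/100 + 57/100 + 1 = 257/100 = 2.57 bits/symbol.

2.57 bits/symbol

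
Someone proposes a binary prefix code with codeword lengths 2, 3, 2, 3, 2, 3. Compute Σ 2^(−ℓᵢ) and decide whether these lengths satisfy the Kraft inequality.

With common denominator 2^3 = 8: Σ 2^(−ℓᵢ) = 2/8 + 1/8 + 2/8 + 1/8 + 2/8 + 1/8 = 9/8 = 1.125.
Kraft's inequality requires Σ ≤ 1; here Σ = 1.125 > 1, so no such prefix code exists.

1.125; no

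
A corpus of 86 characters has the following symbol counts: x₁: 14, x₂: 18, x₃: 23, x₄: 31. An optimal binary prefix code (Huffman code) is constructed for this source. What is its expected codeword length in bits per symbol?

Probabilities are the counts divided by 86.
Repeatedly combine the two least-probable nodes; the expected code length is the sum of the merged weights.
merge 7/43 + 9/43 → 16/43
merge 23/86 + 31/86 → 27/43
merge 16/43 + 27/43 → 1
L = 16/43 + 27/43 + 1 = 2 bits/symbol.

2 bits/symbol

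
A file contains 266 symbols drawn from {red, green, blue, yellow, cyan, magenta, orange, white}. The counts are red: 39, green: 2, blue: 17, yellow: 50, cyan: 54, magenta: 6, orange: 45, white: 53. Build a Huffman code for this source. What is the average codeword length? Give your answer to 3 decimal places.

2.722 bits/symbol

Probabilities are the counts divided by 266.
Repeatedly combine the two least-probable nodes; the expected code length is the sum of the merged weights.
merge 1/133 + 3/133 → 4/133
merge 4/133 + 17/266 → 25/266
merge 25/266 + 39/266 → 32/133
merge 45/266 + 25/133 → 5/14
merge 53/266 + 27/133 → 107/266
merge 32/133 + 5/14 → 159/266
merge 107/266 + 159/266 → 1
L = 4/133 + 25/266 + 32/133 + 5/14 + 107/266 + 159/266 + 1 = 362/133 ≈ 2.722 bits/symbol.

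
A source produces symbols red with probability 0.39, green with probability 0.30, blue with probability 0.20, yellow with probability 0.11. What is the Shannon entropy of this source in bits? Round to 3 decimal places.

1.866 bits

H = −Σ pᵢ log₂ pᵢ.
−0.39·log₂(0.39) = 0.5298
−0.30·log₂(0.30) = 0.5211
−0.20·log₂(0.20) = 0.4644
−0.11·log₂(0.11) = 0.3503
Sum ≈ 1.8656 → 1.866 bits.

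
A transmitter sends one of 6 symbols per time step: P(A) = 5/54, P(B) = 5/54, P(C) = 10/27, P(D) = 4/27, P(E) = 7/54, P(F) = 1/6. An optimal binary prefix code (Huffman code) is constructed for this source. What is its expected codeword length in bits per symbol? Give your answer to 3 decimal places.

Repeatedly combine the two least-probable nodes; the expected code length is the sum of the merged weights.
merge 5/54 + 5/54 → 5/27
merge 7/54 + 4/27 → 5/18
merge 1/6 + 5/27 → 19/54
merge 5/18 + 19/54 → 17/27
merge 10/27 + 17/27 → 1
L = 5/27 + 5/18 + 19/54 + 17/27 + 1 = 22/9 ≈ 2.444 bits/symbol.

2.444 bits/symbol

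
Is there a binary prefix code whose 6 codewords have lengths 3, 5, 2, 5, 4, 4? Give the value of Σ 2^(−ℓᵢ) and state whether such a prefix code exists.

0.5625; yes

With common denominator 2^5 = 32: Σ 2^(−ℓᵢ) = 4/32 + 1/32 + 8/32 + 1/32 + 2/32 + 2/32 = 18/32 = 0.5625.
Kraft's inequality requires Σ ≤ 1; here Σ = 0.5625 ≤ 1, so such a prefix code exists.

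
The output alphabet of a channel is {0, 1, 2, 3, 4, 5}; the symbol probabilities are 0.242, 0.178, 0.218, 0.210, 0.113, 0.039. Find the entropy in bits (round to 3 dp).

H = −Σ pᵢ log₂ pᵢ.
−0.242·log₂(0.242) = 0.4954
−0.178·log₂(0.178) = 0.4432
−0.218·log₂(0.218) = 0.4791
−0.210·log₂(0.210) = 0.4728
−0.113·log₂(0.113) = 0.3555
−0.039·log₂(0.039) = 0.1825
Sum ≈ 2.4285 → 2.428 bits.

2.428 bits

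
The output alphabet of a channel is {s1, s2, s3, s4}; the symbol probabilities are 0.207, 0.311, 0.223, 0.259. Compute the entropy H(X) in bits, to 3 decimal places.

H = −Σ pᵢ log₂ pᵢ.
−0.207·log₂(0.207) = 0.4704
−0.311·log₂(0.311) = 0.5240
−0.223·log₂(0.223) = 0.4828
−0.259·log₂(0.259) = 0.5048
Sum ≈ 1.9820 → 1.982 bits.

1.982 bits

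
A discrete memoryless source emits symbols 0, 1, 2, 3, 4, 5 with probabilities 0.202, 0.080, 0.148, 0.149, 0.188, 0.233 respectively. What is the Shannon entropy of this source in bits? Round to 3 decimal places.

2.518 bits

H = −Σ pᵢ log₂ pᵢ.
−0.202·log₂(0.202) = 0.4661
−0.080·log₂(0.080) = 0.2915
−0.148·log₂(0.148) = 0.4079
−0.149·log₂(0.149) = 0.4092
−0.188·log₂(0.188) = 0.4533
−0.233·log₂(0.233) = 0.4897
Sum ≈ 2.5178 → 2.518 bits.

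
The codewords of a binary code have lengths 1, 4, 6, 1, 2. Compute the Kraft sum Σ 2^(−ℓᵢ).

With common denominator 2^6 = 64: Σ 2^(−ℓᵢ) = 32/64 + 4/64 + 1/64 + 32/64 + 16/64 = 85/64 = 1.328125.

1.328125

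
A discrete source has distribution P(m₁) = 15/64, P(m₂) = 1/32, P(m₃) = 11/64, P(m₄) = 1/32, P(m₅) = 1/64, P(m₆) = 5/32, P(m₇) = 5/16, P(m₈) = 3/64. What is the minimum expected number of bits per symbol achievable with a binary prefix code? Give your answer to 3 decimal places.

Repeatedly combine the two least-probable nodes; the expected code length is the sum of the merged weights.
merge 1/64 + 1/32 → 3/64
merge 1/32 + 3/64 → 5/64
merge 3/64 + 5/64 → 1/8
merge 1/8 + 5/32 → 9/32
merge 11/64 + 15/64 → 13/32
merge 9/32 + 5/16 → 19/32
merge 13/32 + 19/32 → 1
L = 3/64 + 5/64 + 1/8 + 9/32 + 13/32 + 19/32 + 1 = 81/32 ≈ 2.531 bits/symbol.

2.531 bits/symbol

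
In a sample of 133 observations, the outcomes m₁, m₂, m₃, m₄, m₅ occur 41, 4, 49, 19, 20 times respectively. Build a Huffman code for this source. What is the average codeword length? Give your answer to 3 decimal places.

2.128 bits/symbol

Probabilities are the counts divided by 133.
Repeatedly combine the two least-probable nodes; the expected code length is the sum of the merged weights.
merge 4/133 + 1/7 → 23/133
merge 20/133 + 23/133 → 43/133
merge 41/133 + 43/133 → 12/19
merge 7/19 + 12/19 → 1
L = 23/133 + 43/133 + 12/19 + 1 = 283/133 ≈ 2.128 bits/symbol.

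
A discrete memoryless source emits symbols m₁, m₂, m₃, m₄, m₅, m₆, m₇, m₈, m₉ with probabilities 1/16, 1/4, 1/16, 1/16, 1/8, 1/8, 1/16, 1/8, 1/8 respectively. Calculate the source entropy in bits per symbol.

3 bits

Each probability is a power of 1/2, so log₂(1/p) is an integer.
H = Σ p·log₂(1/p) = 1/16·4 + 1/4·2 + 1/16·4 + 1/16·4 + 1/8·3 + 1/8·3 + 1/16·4 + 1/8·3 + 1/8·3 = 3 bits.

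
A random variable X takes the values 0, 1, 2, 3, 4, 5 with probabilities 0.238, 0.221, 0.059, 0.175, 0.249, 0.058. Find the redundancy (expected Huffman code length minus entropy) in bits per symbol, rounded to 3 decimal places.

Entropy H = −Σ p log₂ p ≈ 2.3928 bits.
Huffman merges: 29/500+59/1000→117/1000; 117/1000+7/40→73/250; 221/1000+119/500→459/1000; 249/1000+73/250→541/1000; 459/1000+541/1000→1. L = 2409/1000 ≈ 2.4090.
L − H = 2.4090 − 2.3928 = 0.016 bits.

0.016 bits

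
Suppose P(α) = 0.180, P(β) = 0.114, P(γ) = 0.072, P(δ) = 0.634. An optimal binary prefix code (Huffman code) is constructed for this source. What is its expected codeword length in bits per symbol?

Repeatedly combine the two least-probable nodes; the expected code length is the sum of the merged weights.
merge 9/125 + 57/500 → 93/500
merge 9/50 + 93/500 → 183/500
merge 183/500 + 317/500 → 1
L = 93/500 + 183/500 + 1 = 194/125 = 1.552 bits/symbol.

1.552 bits/symbol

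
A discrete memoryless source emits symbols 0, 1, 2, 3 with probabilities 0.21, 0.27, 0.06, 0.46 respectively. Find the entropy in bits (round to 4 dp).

1.7417 bits

H = −Σ pᵢ log₂ pᵢ.
−0.21·log₂(0.21) = 0.4728
−0.27·log₂(0.27) = 0.5100
−0.06·log₂(0.06) = 0.2435
−0.46·log₂(0.46) = 0.5153
Sum ≈ 1.7417 → 1.7417 bits.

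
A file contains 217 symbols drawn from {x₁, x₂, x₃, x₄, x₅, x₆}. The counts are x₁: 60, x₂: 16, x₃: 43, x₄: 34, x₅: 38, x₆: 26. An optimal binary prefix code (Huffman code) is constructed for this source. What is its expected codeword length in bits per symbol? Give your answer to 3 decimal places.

Probabilities are the counts divided by 217.
Repeatedly combine the two least-probable nodes; the expected code length is the sum of the merged weights.
merge 16/217 + 26/217 → 6/31
merge 34/217 + 38/217 → 72/217
merge 6/31 + 43/217 → 85/217
merge 60/217 + 72/217 → 132/217
merge 85/217 + 132/217 → 1
L = 6/31 + 72/217 + 85/217 + 132/217 + 1 = 548/217 ≈ 2.525 bits/symbol.

2.525 bits/symbol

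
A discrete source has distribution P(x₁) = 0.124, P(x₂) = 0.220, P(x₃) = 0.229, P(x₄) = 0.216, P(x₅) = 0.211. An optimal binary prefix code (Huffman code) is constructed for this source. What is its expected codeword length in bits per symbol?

2.335 bits/symbol

Repeatedly combine the two least-probable nodes; the expected code length is the sum of the merged weights.
merge 31/250 + 211/1000 → 67/200
merge 27/125 + 11/50 → 109/250
merge 229/1000 + 67/200 → 141/250
merge 109/250 + 141/250 → 1
L = 67/200 + 109/250 + 141/250 + 1 = 467/200 = 2.335 bits/symbol.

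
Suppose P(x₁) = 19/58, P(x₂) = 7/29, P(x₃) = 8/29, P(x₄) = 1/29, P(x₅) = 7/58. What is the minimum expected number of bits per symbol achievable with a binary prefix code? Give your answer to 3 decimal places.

Repeatedly combine the two least-probable nodes; the expected code length is the sum of the merged weights.
merge 1/29 + 7/58 → 9/58
merge 9/58 + 7/29 → 23/58
merge 8/29 + 19/58 → 35/58
merge 23/58 + 35/58 → 1
L = 9/58 + 23/58 + 35/58 + 1 = 125/58 ≈ 2.155 bits/symbol.

2.155 bits/symbol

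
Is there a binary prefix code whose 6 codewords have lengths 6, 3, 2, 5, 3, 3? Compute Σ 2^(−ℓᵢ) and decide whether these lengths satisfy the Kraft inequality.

0.671875; yes

With common denominator 2^6 = 64: Σ 2^(−ℓᵢ) = 1/64 + 8/64 + 16/64 + 2/64 + 8/64 + 8/64 = 43/64 = 0.671875.
Kraft's inequality requires Σ ≤ 1; here Σ = 0.671875 ≤ 1, so such a prefix code exists.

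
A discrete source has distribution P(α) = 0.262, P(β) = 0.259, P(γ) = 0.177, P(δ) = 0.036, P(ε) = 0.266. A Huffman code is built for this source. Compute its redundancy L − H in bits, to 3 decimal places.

0.079 bits

Entropy H = −Σ p log₂ p ≈ 2.1341 bits.
Huffman merges: 9/250+177/1000→213/1000; 213/1000+259/1000→59/125; 131/500+133/500→66/125; 59/125+66/125→1. L = 2213/1000 ≈ 2.2130.
L − H = 2.2130 − 2.1341 = 0.079 bits.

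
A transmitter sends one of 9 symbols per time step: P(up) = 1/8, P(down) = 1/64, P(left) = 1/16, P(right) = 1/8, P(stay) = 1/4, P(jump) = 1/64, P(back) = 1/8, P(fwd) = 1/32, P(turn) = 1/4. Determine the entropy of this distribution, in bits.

2.71875 bits

Each probability is a power of 1/2, so log₂(1/p) is an integer.
H = Σ p·log₂(1/p) = 1/8·3 + 1/64·6 + 1/16·4 + 1/8·3 + 1/4·2 + 1/64·6 + 1/8·3 + 1/32·5 + 1/4·2 = 2.71875 bits.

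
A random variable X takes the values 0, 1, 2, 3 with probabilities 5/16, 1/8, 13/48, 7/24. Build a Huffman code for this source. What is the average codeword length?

2 bits/symbol

Repeatedly combine the two least-probable nodes; the expected code length is the sum of the merged weights.
merge 1/8 + 13/48 → 19/48
merge 7/24 + 5/16 → 29/48
merge 19/48 + 29/48 → 1
L = 19/48 + 29/48 + 1 = 2 bits/symbol.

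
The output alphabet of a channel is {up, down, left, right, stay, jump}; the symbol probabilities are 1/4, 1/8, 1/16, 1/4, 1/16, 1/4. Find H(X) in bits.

2.375 bits

Each probability is a power of 1/2, so log₂(1/p) is an integer.
H = Σ p·log₂(1/p) = 1/4·2 + 1/8·3 + 1/16·4 + 1/4·2 + 1/16·4 + 1/4·2 = 2.375 bits.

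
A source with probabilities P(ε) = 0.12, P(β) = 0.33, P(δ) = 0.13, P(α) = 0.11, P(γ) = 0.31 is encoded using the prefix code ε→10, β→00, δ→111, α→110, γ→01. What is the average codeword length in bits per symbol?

2.24 bits/symbol

L̄ = Σ pᵢ·ℓᵢ = 0.12·2 + 0.33·2 + 0.13·3 + 0.11·3 + 0.31·2 = 2.24 bits/symbol.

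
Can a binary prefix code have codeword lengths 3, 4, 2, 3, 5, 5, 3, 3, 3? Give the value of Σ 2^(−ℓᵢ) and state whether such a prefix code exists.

With common denominator 2^5 = 32: Σ 2^(−ℓᵢ) = 4/32 + 2/32 + 8/32 + 4/32 + 1/32 + 1/32 + 4/32 + 4/32 + 4/32 = 32/32 = 1.
Kraft's inequality requires Σ ≤ 1; here Σ = 1 ≤ 1, so such a prefix code exists.

1; yes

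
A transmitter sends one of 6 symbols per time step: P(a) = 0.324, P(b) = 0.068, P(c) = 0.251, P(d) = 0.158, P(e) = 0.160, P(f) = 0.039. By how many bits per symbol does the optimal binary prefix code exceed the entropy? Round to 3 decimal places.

Entropy H = −Σ p log₂ p ≈ 2.3172 bits.
Huffman merges: 39/1000+17/250→107/1000; 107/1000+79/500→53/200; 4/25+251/1000→411/1000; 53/200+81/250→589/1000; 411/1000+589/1000→1. L = 593/250 ≈ 2.3720.
L − H = 2.3720 − 2.3172 = 0.055 bits.

0.055 bits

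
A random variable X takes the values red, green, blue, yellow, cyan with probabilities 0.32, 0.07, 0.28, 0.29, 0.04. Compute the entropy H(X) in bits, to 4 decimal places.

2.0125 bits

H = −Σ pᵢ log₂ pᵢ.
−0.32·log₂(0.32) = 0.5260
−0.07·log₂(0.07) = 0.2686
−0.28·log₂(0.28) = 0.5142
−0.29·log₂(0.29) = 0.5179
−0.04·log₂(0.04) = 0.1858
Sum ≈ 2.0125 → 2.0125 bits.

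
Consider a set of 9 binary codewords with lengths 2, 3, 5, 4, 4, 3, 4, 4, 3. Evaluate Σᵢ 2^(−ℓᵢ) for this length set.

0.90625

With common denominator 2^5 = 32: Σ 2^(−ℓᵢ) = 8/32 + 4/32 + 1/32 + 2/32 + 2/32 + 4/32 + 2/32 + 2/32 + 4/32 = 29/32 = 0.90625.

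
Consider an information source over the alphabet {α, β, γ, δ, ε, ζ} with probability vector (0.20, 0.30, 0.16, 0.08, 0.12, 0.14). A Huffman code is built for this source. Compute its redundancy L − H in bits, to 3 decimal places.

0.036 bits

Entropy H = −Σ p log₂ p ≈ 2.4642 bits.
Huffman merges: 2/25+3/25→1/5; 7/50+4/25→3/10; 1/5+1/5→2/5; 3/10+3/10→3/5; 2/5+3/5→1. L = 5/2 ≈ 2.5000.
L − H = 2.5000 − 2.4642 = 0.036 bits.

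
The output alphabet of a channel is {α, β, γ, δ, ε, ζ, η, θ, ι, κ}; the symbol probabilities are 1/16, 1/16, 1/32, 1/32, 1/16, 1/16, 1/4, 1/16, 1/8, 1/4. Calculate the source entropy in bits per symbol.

2.9375 bits

Each probability is a power of 1/2, so log₂(1/p) is an integer.
H = Σ p·log₂(1/p) = 1/16·4 + 1/16·4 + 1/32·5 + 1/32·5 + 1/16·4 + 1/16·4 + 1/4·2 + 1/16·4 + 1/8·3 + 1/4·2 = 2.9375 bits.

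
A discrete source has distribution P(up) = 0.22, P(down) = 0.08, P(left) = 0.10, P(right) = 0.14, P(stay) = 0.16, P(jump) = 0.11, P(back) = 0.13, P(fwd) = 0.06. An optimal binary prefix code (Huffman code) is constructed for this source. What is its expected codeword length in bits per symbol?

2.92 bits/symbol

Repeatedly combine the two least-probable nodes; the expected code length is the sum of the merged weights.
merge 3/50 + 2/25 → 7/50
merge 1/10 + 11/100 → 21/100
merge 13/100 + 7/50 → 27/100
merge 7/50 + 4/25 → 3/10
merge 21/100 + 11/50 → 43/100
merge 27/100 + 3/10 → 57/100
merge 43/100 + 57/100 → 1
L = 7/50 + 21/100 + 27/100 + 3/10 + 43/100 + 57/100 + 1 = 73/25 = 2.92 bits/symbol.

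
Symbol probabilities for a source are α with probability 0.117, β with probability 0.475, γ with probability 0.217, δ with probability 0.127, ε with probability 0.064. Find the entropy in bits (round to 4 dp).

H = −Σ pᵢ log₂ pᵢ.
−0.117·log₂(0.117) = 0.3622
−0.475·log₂(0.475) = 0.5102
−0.217·log₂(0.217) = 0.4783
−0.127·log₂(0.127) = 0.3781
−0.064·log₂(0.064) = 0.2538
Sum ≈ 1.9825 → 1.9825 bits.

1.9825 bits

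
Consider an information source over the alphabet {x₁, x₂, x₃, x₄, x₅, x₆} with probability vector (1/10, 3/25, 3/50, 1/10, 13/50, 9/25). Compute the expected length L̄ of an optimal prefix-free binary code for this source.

2.38 bits/symbol

Repeatedly combine the two least-probable nodes; the expected code length is the sum of the merged weights.
merge 3/50 + 1/10 → 4/25
merge 1/10 + 3/25 → 11/50
merge 4/25 + 11/50 → 19/50
merge 13/50 + 9/25 → 31/50
merge 19/50 + 31/50 → 1
L = 4/25 + 11/50 + 19/50 + 31/50 + 1 = 119/50 = 2.38 bits/symbol.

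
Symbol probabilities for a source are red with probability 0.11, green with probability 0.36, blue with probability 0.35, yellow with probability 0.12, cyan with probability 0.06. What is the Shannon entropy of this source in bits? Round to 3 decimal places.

H = −Σ pᵢ log₂ pᵢ.
−0.11·log₂(0.11) = 0.3503
−0.36·log₂(0.36) = 0.5306
−0.35·log₂(0.35) = 0.5301
−0.12·log₂(0.12) = 0.3671
−0.06·log₂(0.06) = 0.2435
Sum ≈ 2.0216 → 2.022 bits.

2.022 bits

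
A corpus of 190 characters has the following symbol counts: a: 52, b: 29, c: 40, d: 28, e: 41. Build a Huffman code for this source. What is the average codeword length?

2.3 bits/symbol

Probabilities are the counts divided by 190.
Repeatedly combine the two least-probable nodes; the expected code length is the sum of the merged weights.
merge 14/95 + 29/190 → 3/10
merge 4/19 + 41/190 → 81/190
merge 26/95 + 3/10 → 109/190
merge 81/190 + 109/190 → 1
L = 3/10 + 81/190 + 109/190 + 1 = 23/10 = 2.3 bits/symbol.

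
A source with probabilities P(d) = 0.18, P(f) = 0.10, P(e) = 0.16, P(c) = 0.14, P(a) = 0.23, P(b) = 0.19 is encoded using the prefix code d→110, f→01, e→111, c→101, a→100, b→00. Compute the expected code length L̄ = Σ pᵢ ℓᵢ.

L̄ = Σ pᵢ·ℓᵢ = 0.18·3 + 0.10·2 + 0.16·3 + 0.14·3 + 0.23·3 + 0.19·2 = 2.71 bits/symbol.

2.71 bits/symbol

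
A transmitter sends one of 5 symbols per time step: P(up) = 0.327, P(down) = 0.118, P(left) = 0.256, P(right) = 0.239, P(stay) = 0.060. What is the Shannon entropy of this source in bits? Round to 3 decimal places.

2.131 bits

H = −Σ pᵢ log₂ pᵢ.
−0.327·log₂(0.327) = 0.5273
−0.118·log₂(0.118) = 0.3638
−0.256·log₂(0.256) = 0.5032
−0.239·log₂(0.239) = 0.4935
−0.060·log₂(0.060) = 0.2435
Sum ≈ 2.1314 → 2.131 bits.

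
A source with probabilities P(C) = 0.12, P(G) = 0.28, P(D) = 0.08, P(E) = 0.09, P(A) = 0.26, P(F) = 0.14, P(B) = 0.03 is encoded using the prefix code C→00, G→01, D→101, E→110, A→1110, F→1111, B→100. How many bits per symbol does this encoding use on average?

L̄ = Σ pᵢ·ℓᵢ = 0.12·2 + 0.28·2 + 0.08·3 + 0.09·3 + 0.26·4 + 0.14·4 + 0.03·3 = 3 bits/symbol.

3 bits/symbol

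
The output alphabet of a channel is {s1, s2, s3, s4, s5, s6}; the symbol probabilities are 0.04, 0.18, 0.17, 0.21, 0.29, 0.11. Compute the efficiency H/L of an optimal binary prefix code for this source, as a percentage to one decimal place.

Entropy H = −Σ p log₂ p ≈ 2.4067 bits.
Huffman merges: 1/25+11/100→3/20; 3/20+17/100→8/25; 9/50+21/100→39/100; 29/100+8/25→61/100; 39/100+61/100→1. L = 247/100 ≈ 2.4700.
Efficiency = H/L = 2.4067/2.4700 = 97.4%.

97.4%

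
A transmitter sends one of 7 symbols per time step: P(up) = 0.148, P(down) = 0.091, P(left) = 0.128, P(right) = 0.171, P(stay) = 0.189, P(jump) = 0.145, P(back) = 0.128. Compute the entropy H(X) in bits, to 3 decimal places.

H = −Σ pᵢ log₂ pᵢ.
−0.148·log₂(0.148) = 0.4079
−0.091·log₂(0.091) = 0.3147
−0.128·log₂(0.128) = 0.3796
−0.171·log₂(0.171) = 0.4357
−0.189·log₂(0.189) = 0.4543
−0.145·log₂(0.145) = 0.4040
−0.128·log₂(0.128) = 0.3796
Sum ≈ 2.7758 → 2.776 bits.

2.776 bits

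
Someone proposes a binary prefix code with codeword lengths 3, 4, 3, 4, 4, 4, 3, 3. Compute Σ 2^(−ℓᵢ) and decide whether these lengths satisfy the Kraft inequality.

With common denominator 2^4 = 16: Σ 2^(−ℓᵢ) = 2/16 + 1/16 + 2/16 + 1/16 + 1/16 + 1/16 + 2/16 + 2/16 = 12/16 = 0.75.
Kraft's inequality requires Σ ≤ 1; here Σ = 0.75 ≤ 1, so such a prefix code exists.

0.75; yes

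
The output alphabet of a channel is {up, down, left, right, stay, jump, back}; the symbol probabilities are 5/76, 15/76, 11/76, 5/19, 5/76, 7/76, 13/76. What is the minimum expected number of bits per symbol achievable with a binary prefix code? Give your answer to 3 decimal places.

2.671 bits/symbol

Repeatedly combine the two least-probable nodes; the expected code length is the sum of the merged weights.
merge 5/76 + 5/76 → 5/38
merge 7/76 + 5/38 → 17/76
merge 11/76 + 13/76 → 6/19
merge 15/76 + 17/76 → 8/19
merge 5/19 + 6/19 → 11/19
merge 8/19 + 11/19 → 1
L = 5/38 + 17/76 + 6/19 + 8/19 + 11/19 + 1 = 203/76 ≈ 2.671 bits/symbol.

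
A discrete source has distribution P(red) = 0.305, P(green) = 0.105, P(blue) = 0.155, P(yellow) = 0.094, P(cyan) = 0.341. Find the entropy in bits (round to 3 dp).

2.131 bits

H = −Σ pᵢ log₂ pᵢ.
−0.305·log₂(0.305) = 0.5225
−0.105·log₂(0.105) = 0.3414
−0.155·log₂(0.155) = 0.4169
−0.094·log₂(0.094) = 0.3207
−0.341·log₂(0.341) = 0.5293
Sum ≈ 2.1307 → 2.131 bits.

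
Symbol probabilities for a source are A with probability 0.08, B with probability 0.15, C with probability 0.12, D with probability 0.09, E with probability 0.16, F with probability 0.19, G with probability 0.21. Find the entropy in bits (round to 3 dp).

2.733 bits

H = −Σ pᵢ log₂ pᵢ.
−0.08·log₂(0.08) = 0.2915
−0.15·log₂(0.15) = 0.4105
−0.12·log₂(0.12) = 0.3671
−0.09·log₂(0.09) = 0.3127
−0.16·log₂(0.16) = 0.4230
−0.19·log₂(0.19) = 0.4552
−0.21·log₂(0.21) = 0.4728
Sum ≈ 2.7328 → 2.733 bits.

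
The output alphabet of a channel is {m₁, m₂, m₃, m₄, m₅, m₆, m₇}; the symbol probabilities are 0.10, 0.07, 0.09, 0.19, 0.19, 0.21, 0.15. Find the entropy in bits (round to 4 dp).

H = −Σ pᵢ log₂ pᵢ.
−0.10·log₂(0.10) = 0.3322
−0.07·log₂(0.07) = 0.2686
−0.09·log₂(0.09) = 0.3127
−0.19·log₂(0.19) = 0.4552
−0.19·log₂(0.19) = 0.4552
−0.21·log₂(0.21) = 0.4728
−0.15·log₂(0.15) = 0.4105
Sum ≈ 2.7072 → 2.7072 bits.

2.7072 bits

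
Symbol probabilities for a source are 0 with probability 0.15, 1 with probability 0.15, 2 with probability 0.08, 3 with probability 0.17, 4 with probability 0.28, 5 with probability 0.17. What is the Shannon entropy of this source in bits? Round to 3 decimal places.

H = −Σ pᵢ log₂ pᵢ.
−0.15·log₂(0.15) = 0.4105
−0.15·log₂(0.15) = 0.4105
−0.08·log₂(0.08) = 0.2915
−0.17·log₂(0.17) = 0.4346
−0.28·log₂(0.28) = 0.5142
−0.17·log₂(0.17) = 0.4346
Sum ≈ 2.4960 → 2.496 bits.

2.496 bits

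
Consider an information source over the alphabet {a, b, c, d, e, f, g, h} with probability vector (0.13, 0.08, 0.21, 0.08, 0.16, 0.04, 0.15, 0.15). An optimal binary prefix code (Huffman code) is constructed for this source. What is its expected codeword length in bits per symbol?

Repeatedly combine the two least-probable nodes; the expected code length is the sum of the merged weights.
merge 1/25 + 2/25 → 3/25
merge 2/25 + 3/25 → 1/5
merge 13/100 + 3/20 → 7/25
merge 3/20 + 4/25 → 31/100
merge 1/5 + 21/100 → 41/100
merge 7/25 + 31/100 → 59/100
merge 41/100 + 59/100 → 1
L = 3/25 + 1/5 + 7/25 + 31/100 + 41/100 + 59/100 + 1 = 291/100 = 2.91 bits/symbol.

2.91 bits/symbol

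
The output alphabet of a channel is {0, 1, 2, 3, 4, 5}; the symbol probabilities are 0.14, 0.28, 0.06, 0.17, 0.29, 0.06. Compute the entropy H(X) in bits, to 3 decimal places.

H = −Σ pᵢ log₂ pᵢ.
−0.14·log₂(0.14) = 0.3971
−0.28·log₂(0.28) = 0.5142
−0.06·log₂(0.06) = 0.2435
−0.17·log₂(0.17) = 0.4346
−0.29·log₂(0.29) = 0.5179
−0.06·log₂(0.06) = 0.2435
Sum ≈ 2.3509 → 2.351 bits.

2.351 bits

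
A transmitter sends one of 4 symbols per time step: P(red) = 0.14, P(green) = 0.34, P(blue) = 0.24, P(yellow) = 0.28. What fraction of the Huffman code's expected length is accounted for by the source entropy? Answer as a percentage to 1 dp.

96.7%

Entropy H = −Σ p log₂ p ≈ 1.9346 bits.
Huffman merges: 7/50+6/25→19/50; 7/25+17/50→31/50; 19/50+31/50→1. L = 2 ≈ 2.0000.
Efficiency = H/L = 1.9346/2.0000 = 96.7%.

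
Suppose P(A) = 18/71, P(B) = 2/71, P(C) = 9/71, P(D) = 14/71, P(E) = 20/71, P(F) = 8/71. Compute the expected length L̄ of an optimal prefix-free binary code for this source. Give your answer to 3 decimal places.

2.408 bits/symbol

Repeatedly combine the two least-probable nodes; the expected code length is the sum of the merged weights.
merge 2/71 + 8/71 → 10/71
merge 9/71 + 10/71 → 19/71
merge 14/71 + 18/71 → 32/71
merge 19/71 + 20/71 → 39/71
merge 32/71 + 39/71 → 1
L = 10/71 + 19/71 + 32/71 + 39/71 + 1 = 171/71 ≈ 2.408 bits/symbol.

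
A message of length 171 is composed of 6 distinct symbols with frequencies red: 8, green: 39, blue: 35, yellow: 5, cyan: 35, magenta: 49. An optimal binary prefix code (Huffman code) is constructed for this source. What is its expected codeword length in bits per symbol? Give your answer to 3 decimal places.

2.357 bits/symbol

Probabilities are the counts divided by 171.
Repeatedly combine the two least-probable nodes; the expected code length is the sum of the merged weights.
merge 5/171 + 8/171 → 13/171
merge 13/171 + 35/171 → 16/57
merge 35/171 + 13/57 → 74/171
merge 16/57 + 49/171 → 97/171
merge 74/171 + 97/171 → 1
L = 13/171 + 16/57 + 74/171 + 97/171 + 1 = 403/171 ≈ 2.357 bits/symbol.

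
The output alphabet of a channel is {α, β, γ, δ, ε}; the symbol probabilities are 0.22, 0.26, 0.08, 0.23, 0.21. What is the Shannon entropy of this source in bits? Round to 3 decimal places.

2.238 bits

H = −Σ pᵢ log₂ pᵢ.
−0.22·log₂(0.22) = 0.4806
−0.26·log₂(0.26) = 0.5053
−0.08·log₂(0.08) = 0.2915
−0.23·log₂(0.23) = 0.4877
−0.21·log₂(0.21) = 0.4728
Sum ≈ 2.2379 → 2.238 bits.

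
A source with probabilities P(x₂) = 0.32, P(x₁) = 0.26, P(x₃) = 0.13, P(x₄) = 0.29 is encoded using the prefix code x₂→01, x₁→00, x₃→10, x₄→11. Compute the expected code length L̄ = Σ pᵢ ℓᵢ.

2 bits/symbol

L̄ = Σ pᵢ·ℓᵢ = 0.32·2 + 0.26·2 + 0.13·2 + 0.29·2 = 2 bits/symbol.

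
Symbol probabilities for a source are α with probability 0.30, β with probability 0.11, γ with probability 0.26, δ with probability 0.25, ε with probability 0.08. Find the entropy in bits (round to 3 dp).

H = −Σ pᵢ log₂ pᵢ.
−0.30·log₂(0.30) = 0.5211
−0.11·log₂(0.11) = 0.3503
−0.26·log₂(0.26) = 0.5053
−0.25·log₂(0.25) = 0.5000
−0.08·log₂(0.08) = 0.2915
Sum ≈ 2.1682 → 2.168 bits.

2.168 bits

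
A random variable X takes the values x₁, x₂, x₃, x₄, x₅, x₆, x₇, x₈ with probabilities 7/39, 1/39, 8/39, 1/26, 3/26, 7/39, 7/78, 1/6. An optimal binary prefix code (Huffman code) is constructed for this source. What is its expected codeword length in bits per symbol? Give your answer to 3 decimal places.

2.833 bits/symbol

Repeatedly combine the two least-probable nodes; the expected code length is the sum of the merged weights.
merge 1/39 + 1/26 → 5/78
merge 5/78 + 7/78 → 2/13
merge 3/26 + 2/13 → 7/26
merge 1/6 + 7/39 → 9/26
merge 7/39 + 8/39 → 5/13
merge 7/26 + 9/26 → 8/13
merge 5/13 + 8/13 → 1
L = 5/78 + 2/13 + 7/26 + 9/26 + 5/13 + 8/13 + 1 = 17/6 ≈ 2.833 bits/symbol.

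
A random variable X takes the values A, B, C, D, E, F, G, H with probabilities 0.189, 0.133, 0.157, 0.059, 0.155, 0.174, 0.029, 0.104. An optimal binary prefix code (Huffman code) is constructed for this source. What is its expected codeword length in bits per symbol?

Repeatedly combine the two least-probable nodes; the expected code length is the sum of the merged weights.
merge 29/1000 + 59/1000 → 11/125
merge 11/125 + 13/125 → 24/125
merge 133/1000 + 31/200 → 36/125
merge 157/1000 + 87/500 → 331/1000
merge 189/1000 + 24/125 → 381/1000
merge 36/125 + 331/1000 → 619/1000
merge 381/1000 + 619/1000 → 1
L = 11/125 + 24/125 + 36/125 + 331/1000 + 381/1000 + 619/1000 + 1 = 2899/1000 = 2.899 bits/symbol.

2.899 bits/symbol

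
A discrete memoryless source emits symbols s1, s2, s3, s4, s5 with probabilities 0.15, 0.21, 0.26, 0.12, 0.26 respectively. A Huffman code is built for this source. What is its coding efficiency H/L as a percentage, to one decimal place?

Entropy H = −Σ p log₂ p ≈ 2.2610 bits.
Huffman merges: 3/25+3/20→27/100; 21/100+13/50→47/100; 13/50+27/100→53/100; 47/100+53/100→1. L = 227/100 ≈ 2.2700.
Efficiency = H/L = 2.2610/2.2700 = 99.6%.

99.6%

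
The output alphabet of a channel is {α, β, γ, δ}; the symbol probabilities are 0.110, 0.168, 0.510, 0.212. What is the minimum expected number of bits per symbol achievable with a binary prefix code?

1.768 bits/symbol

Repeatedly combine the two least-probable nodes; the expected code length is the sum of the merged weights.
merge 11/100 + 21/125 → 139/500
merge 53/250 + 139/500 → 49/100
merge 49/100 + 51/100 → 1
L = 139/500 + 49/100 + 1 = 221/125 = 1.768 bits/symbol.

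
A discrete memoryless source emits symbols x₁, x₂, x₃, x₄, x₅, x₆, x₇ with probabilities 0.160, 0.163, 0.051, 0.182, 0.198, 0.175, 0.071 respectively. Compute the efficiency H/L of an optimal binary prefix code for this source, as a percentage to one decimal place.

Entropy H = −Σ p log₂ p ≈ 2.6895 bits.
Huffman merges: 51/1000+71/1000→61/500; 61/500+4/25→141/500; 163/1000+7/40→169/500; 91/500+99/500→19/50; 141/500+169/500→31/50; 19/50+31/50→1. L = 1371/500 ≈ 2.7420.
Efficiency = H/L = 2.6895/2.7420 = 98.1%.

98.1%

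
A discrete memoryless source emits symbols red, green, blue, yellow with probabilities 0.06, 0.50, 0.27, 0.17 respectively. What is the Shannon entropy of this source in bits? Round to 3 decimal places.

H = −Σ pᵢ log₂ pᵢ.
−0.06·log₂(0.06) = 0.2435
−0.50·log₂(0.50) = 0.5000
−0.27·log₂(0.27) = 0.5100
−0.17·log₂(0.17) = 0.4346
Sum ≈ 1.6881 → 1.688 bits.

1.688 bits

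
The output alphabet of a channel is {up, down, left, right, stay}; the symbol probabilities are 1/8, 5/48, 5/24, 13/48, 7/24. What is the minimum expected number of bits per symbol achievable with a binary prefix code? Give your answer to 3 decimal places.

Repeatedly combine the two least-probable nodes; the expected code length is the sum of the merged weights.
merge 5/48 + 1/8 → 11/48
merge 5/24 + 11/48 → 7/16
merge 13/48 + 7/24 → 9/16
merge 7/16 + 9/16 → 1
L = 11/48 + 7/16 + 9/16 + 1 = 107/48 ≈ 2.229 bits/symbol.

2.229 bits/symbol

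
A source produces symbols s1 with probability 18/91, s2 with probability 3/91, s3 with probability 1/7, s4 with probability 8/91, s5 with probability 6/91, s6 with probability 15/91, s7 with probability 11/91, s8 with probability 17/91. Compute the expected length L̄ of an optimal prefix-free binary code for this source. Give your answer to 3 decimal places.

Repeatedly combine the two least-probable nodes; the expected code length is the sum of the merged weights.
merge 3/91 + 6/91 → 9/91
merge 8/91 + 9/91 → 17/91
merge 11/91 + 1/7 → 24/91
merge 15/91 + 17/91 → 32/91
merge 17/91 + 18/91 → 5/13
merge 24/91 + 32/91 → 8/13
merge 5/13 + 8/13 → 1
L = 9/91 + 17/91 + 24/91 + 32/91 + 5/13 + 8/13 + 1 = 264/91 ≈ 2.901 bits/symbol.

2.901 bits/symbol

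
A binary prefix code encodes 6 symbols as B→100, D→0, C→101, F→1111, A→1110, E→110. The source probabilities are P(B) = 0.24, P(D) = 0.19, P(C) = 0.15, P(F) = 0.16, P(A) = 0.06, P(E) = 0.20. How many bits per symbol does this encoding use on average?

2.84 bits/symbol

L̄ = Σ pᵢ·ℓᵢ = 0.24·3 + 0.19·1 + 0.15·3 + 0.16·4 + 0.06·4 + 0.20·3 = 2.84 bits/symbol.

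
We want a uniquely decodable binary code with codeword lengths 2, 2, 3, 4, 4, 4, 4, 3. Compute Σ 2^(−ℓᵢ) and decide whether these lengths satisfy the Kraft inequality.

1; yes

With common denominator 2^4 = 16: Σ 2^(−ℓᵢ) = 4/16 + 4/16 + 2/16 + 1/16 + 1/16 + 1/16 + 1/16 + 2/16 = 16/16 = 1.
Kraft's inequality requires Σ ≤ 1; here Σ = 1 ≤ 1, so such a prefix code exists.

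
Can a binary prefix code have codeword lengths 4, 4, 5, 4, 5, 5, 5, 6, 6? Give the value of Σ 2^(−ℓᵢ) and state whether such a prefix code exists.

0.34375; yes

With common denominator 2^6 = 64: Σ 2^(−ℓᵢ) = 4/64 + 4/64 + 2/64 + 4/64 + 2/64 + 2/64 + 2/64 + 1/64 + 1/64 = 22/64 = 0.34375.
Kraft's inequality requires Σ ≤ 1; here Σ = 0.34375 ≤ 1, so such a prefix code exists.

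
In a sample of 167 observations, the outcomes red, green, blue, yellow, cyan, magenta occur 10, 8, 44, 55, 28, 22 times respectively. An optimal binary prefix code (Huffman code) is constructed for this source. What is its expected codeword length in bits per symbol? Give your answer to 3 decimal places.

Probabilities are the counts divided by 167.
Repeatedly combine the two least-probable nodes; the expected code length is the sum of the merged weights.
merge 8/167 + 10/167 → 18/167
merge 18/167 + 22/167 → 40/167
merge 28/167 + 40/167 → 68/167
merge 44/167 + 55/167 → 99/167
merge 68/167 + 99/167 → 1
L = 18/167 + 40/167 + 68/167 + 99/167 + 1 = 392/167 ≈ 2.347 bits/symbol.

2.347 bits/symbol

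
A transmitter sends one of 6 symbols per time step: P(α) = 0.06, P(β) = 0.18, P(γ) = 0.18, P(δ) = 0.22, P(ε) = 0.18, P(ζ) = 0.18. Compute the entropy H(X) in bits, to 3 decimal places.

H = −Σ pᵢ log₂ pᵢ.
−0.06·log₂(0.06) = 0.2435
−0.18·log₂(0.18) = 0.4453
−0.18·log₂(0.18) = 0.4453
−0.22·log₂(0.22) = 0.4806
−0.18·log₂(0.18) = 0.4453
−0.18·log₂(0.18) = 0.4453
Sum ≈ 2.5053 → 2.505 bits.

2.505 bits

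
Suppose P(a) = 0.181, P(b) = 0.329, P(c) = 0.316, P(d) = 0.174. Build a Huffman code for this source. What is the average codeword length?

Repeatedly combine the two least-probable nodes; the expected code length is the sum of the merged weights.
merge 87/500 + 181/1000 → 71/200
merge 79/250 + 329/1000 → 129/200
merge 71/200 + 129/200 → 1
L = 71/200 + 129/200 + 1 = 2 bits/symbol.

2 bits/symbol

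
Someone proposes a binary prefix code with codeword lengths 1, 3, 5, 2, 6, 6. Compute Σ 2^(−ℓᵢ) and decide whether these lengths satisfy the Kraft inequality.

0.9375; yes

With common denominator 2^6 = 64: Σ 2^(−ℓᵢ) = 32/64 + 8/64 + 2/64 + 16/64 + 1/64 + 1/64 = 60/64 = 0.9375.
Kraft's inequality requires Σ ≤ 1; here Σ = 0.9375 ≤ 1, so such a prefix code exists.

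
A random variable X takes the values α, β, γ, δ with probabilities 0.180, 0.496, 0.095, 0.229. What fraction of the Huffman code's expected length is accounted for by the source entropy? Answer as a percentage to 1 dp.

98.7%

Entropy H = −Σ p log₂ p ≈ 1.7567 bits.
Huffman merges: 19/200+9/50→11/40; 229/1000+11/40→63/125; 62/125+63/125→1. L = 1779/1000 ≈ 1.7790.
Efficiency = H/L = 1.7567/1.7790 = 98.7%.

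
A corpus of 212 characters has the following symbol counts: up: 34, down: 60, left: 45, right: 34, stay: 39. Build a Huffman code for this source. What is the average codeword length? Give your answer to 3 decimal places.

2.321 bits/symbol

Probabilities are the counts divided by 212.
Repeatedly combine the two least-probable nodes; the expected code length is the sum of the merged weights.
merge 17/106 + 17/106 → 17/53
merge 39/212 + 45/212 → 21/53
merge 15/53 + 17/53 → 32/53
merge 21/53 + 32/53 → 1
L = 17/53 + 21/53 + 32/53 + 1 = 123/53 ≈ 2.321 bits/symbol.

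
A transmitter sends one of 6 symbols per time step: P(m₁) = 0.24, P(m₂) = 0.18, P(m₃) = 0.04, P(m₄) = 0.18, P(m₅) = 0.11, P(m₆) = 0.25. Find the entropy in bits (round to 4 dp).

H = −Σ pᵢ log₂ pᵢ.
−0.24·log₂(0.24) = 0.4941
−0.18·log₂(0.18) = 0.4453
−0.04·log₂(0.04) = 0.1858
−0.18·log₂(0.18) = 0.4453
−0.11·log₂(0.11) = 0.3503
−0.25·log₂(0.25) = 0.5000
Sum ≈ 2.4208 → 2.4208 bits.

2.4208 bits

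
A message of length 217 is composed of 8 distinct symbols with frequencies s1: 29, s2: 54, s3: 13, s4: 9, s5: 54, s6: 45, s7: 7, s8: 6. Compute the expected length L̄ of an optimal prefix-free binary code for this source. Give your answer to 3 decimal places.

2.618 bits/symbol

Probabilities are the counts divided by 217.
Repeatedly combine the two least-probable nodes; the expected code length is the sum of the merged weights.
merge 6/217 + 1/31 → 13/217
merge 9/217 + 13/217 → 22/217
merge 13/217 + 22/217 → 5/31
merge 29/217 + 5/31 → 64/217
merge 45/217 + 54/217 → 99/217
merge 54/217 + 64/217 → 118/217
merge 99/217 + 118/217 → 1
L = 13/217 + 22/217 + 5/31 + 64/217 + 99/217 + 118/217 + 1 = 568/217 ≈ 2.618 bits/symbol.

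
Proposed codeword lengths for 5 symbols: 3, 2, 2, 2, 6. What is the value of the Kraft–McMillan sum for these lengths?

0.890625

With common denominator 2^6 = 64: Σ 2^(−ℓᵢ) = 8/64 + 16/64 + 16/64 + 16/64 + 1/64 = 57/64 = 0.890625.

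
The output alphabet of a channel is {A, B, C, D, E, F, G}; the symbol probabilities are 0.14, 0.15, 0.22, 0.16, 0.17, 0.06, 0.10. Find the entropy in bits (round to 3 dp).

H = −Σ pᵢ log₂ pᵢ.
−0.14·log₂(0.14) = 0.3971
−0.15·log₂(0.15) = 0.4105
−0.22·log₂(0.22) = 0.4806
−0.16·log₂(0.16) = 0.4230
−0.17·log₂(0.17) = 0.4346
−0.06·log₂(0.06) = 0.2435
−0.10·log₂(0.10) = 0.3322
Sum ≈ 2.7216 → 2.722 bits.

2.722 bits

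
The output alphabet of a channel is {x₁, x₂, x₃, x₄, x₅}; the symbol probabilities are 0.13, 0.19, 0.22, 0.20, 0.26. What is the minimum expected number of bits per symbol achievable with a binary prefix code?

2.32 bits/symbol

Repeatedly combine the two least-probable nodes; the expected code length is the sum of the merged weights.
merge 13/100 + 19/100 → 8/25
merge 1/5 + 11/50 → 21/50
merge 13/50 + 8/25 → 29/50
merge 21/50 + 29/50 → 1
L = 8/25 + 21/50 + 29/50 + 1 = 58/25 = 2.32 bits/symbol.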